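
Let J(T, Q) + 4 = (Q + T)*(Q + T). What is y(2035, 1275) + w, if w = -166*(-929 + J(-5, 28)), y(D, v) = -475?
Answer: 66589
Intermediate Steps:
J(T, Q) = -4 + (Q + T)**2 (J(T, Q) = -4 + (Q + T)*(Q + T) = -4 + (Q + T)**2)
w = 67064 (w = -166*(-929 + (-4 + (28 - 5)**2)) = -166*(-929 + (-4 + 23**2)) = -166*(-929 + (-4 + 529)) = -166*(-929 + 525) = -166*(-404) = 67064)
y(2035, 1275) + w = -475 + 67064 = 66589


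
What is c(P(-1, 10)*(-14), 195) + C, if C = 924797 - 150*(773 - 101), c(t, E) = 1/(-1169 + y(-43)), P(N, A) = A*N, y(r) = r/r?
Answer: 962428495/1168 ≈ 8.2400e+5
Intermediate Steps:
y(r) = 1
c(t, E) = -1/1168 (c(t, E) = 1/(-1169 + 1) = 1/(-1168) = -1/1168)
C = 823997 (C = 924797 - 150*672 = 924797 - 1*100800 = 924797 - 100800 = 823997)
c(P(-1, 10)*(-14), 195) + C = -1/1168 + 823997 = 962428495/1168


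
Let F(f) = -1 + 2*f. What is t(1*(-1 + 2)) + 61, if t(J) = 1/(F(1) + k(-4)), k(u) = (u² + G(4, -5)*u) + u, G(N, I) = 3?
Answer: 62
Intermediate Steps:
k(u) = u² + 4*u (k(u) = (u² + 3*u) + u = u² + 4*u)
t(J) = 1 (t(J) = 1/((-1 + 2*1) - 4*(4 - 4)) = 1/((-1 + 2) - 4*0) = 1/(1 + 0) = 1/1 = 1)
t(1*(-1 + 2)) + 61 = 1 + 61 = 62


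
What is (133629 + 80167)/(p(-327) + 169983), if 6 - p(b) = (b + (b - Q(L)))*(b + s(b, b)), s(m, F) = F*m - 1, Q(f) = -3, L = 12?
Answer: 53449/17391810 ≈ 0.0030732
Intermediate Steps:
s(m, F) = -1 + F*m
p(b) = 6 - (3 + 2*b)*(-1 + b + b**2) (p(b) = 6 - (b + (b - 1*(-3)))*(b + (-1 + b*b)) = 6 - (b + (b + 3))*(b + (-1 + b**2)) = 6 - (b + (3 + b))*(-1 + b + b**2) = 6 - (3 + 2*b)*(-1 + b + b**2))
(133629 + 80167)/(p(-327) + 169983) = (133629 + 80167)/((9 - 1*(-327) - 5*(-327)**2 - 2*(-327)**3) + 169983) = 213796/((9 + 327 - 5*106929 - 2*(-34965783)) + 169983) = 213796/((9 + 327 - 534645 + 69931566) + 169983) = 213796/(69397257 + 169983) = 213796/69567240 = 213796*(1/69567240) = 53449/17391810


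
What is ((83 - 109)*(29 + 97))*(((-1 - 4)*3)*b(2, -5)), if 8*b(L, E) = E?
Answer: -61425/2 ≈ -30713.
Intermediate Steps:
b(L, E) = E/8
((83 - 109)*(29 + 97))*(((-1 - 4)*3)*b(2, -5)) = ((83 - 109)*(29 + 97))*(((-1 - 4)*3)*((⅛)*(-5))) = (-26*126)*(-5*3*(-5/8)) = -(-49140)*(-5)/8 = -3276*75/8 = -61425/2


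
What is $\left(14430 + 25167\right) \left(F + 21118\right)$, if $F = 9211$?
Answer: $1200937413$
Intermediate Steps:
$\left(14430 + 25167\right) \left(F + 21118\right) = \left(14430 + 25167\right) \left(9211 + 21118\right) = 39597 \cdot 30329 = 1200937413$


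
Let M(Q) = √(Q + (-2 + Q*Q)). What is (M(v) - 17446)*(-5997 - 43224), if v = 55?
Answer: 858709566 - 442989*√38 ≈ 8.5598e+8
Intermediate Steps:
M(Q) = √(-2 + Q + Q²) (M(Q) = √(Q + (-2 + Q²)) = √(-2 + Q + Q²))
(M(v) - 17446)*(-5997 - 43224) = (√(-2 + 55 + 55²) - 17446)*(-5997 - 43224) = (√(-2 + 55 + 3025) - 17446)*(-49221) = (√3078 - 17446)*(-49221) = (9*√38 - 17446)*(-49221) = (-17446 + 9*√38)*(-49221) = 858709566 - 442989*√38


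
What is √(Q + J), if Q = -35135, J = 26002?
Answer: I*√9133 ≈ 95.567*I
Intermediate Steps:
√(Q + J) = √(-35135 + 26002) = √(-9133) = I*√9133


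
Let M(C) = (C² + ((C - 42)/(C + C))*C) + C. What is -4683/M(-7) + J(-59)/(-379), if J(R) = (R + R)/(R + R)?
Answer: -507107/1895 ≈ -267.60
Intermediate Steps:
J(R) = 1 (J(R) = (2*R)/((2*R)) = (2*R)*(1/(2*R)) = 1)
M(C) = -21 + C² + 3*C/2 (M(C) = (C² + ((-42 + C)/((2*C)))*C) + C = (C² + ((-42 + C)*(1/(2*C)))*C) + C = (C² + ((-42 + C)/(2*C))*C) + C = (C² + (-21 + C/2)) + C = (-21 + C² + C/2) + C = -21 + C² + 3*C/2)
-4683/M(-7) + J(-59)/(-379) = -4683/(-21 + (-7)² + (3/2)*(-7)) + 1/(-379) = -4683/(-21 + 49 - 21/2) + 1*(-1/379) = -4683/35/2 - 1/379 = -4683*2/35 - 1/379 = -1338/5 - 1/379 = -507107/1895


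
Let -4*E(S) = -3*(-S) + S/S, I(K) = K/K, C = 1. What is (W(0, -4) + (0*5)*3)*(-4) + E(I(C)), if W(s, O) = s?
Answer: -1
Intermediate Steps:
I(K) = 1
E(S) = -¼ - 3*S/4 (E(S) = -(-3*(-S) + S/S)/4 = -(-(-3)*S + 1)/4 = -(3*S + 1)/4 = -(1 + 3*S)/4 = -¼ - 3*S/4)
(W(0, -4) + (0*5)*3)*(-4) + E(I(C)) = (0 + (0*5)*3)*(-4) + (-¼ - ¾*1) = (0 + 0*3)*(-4) + (-¼ - ¾) = (0 + 0)*(-4) - 1 = 0*(-4) - 1 = 0 - 1 = -1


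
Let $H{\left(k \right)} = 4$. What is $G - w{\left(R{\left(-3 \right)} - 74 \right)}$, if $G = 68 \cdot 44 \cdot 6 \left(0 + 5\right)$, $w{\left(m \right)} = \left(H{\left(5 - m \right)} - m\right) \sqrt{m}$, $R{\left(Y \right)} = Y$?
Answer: $89760 - 81 i \sqrt{77} \approx 89760.0 - 710.77 i$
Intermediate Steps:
$w{\left(m \right)} = \sqrt{m} \left(4 - m\right)$ ($w{\left(m \right)} = \left(4 - m\right) \sqrt{m} = \sqrt{m} \left(4 - m\right)$)
$G = 89760$ ($G = 68 \cdot 44 \cdot 6 \cdot 5 = 68 \cdot 44 \cdot 30 = 68 \cdot 1320 = 89760$)
$G - w{\left(R{\left(-3 \right)} - 74 \right)} = 89760 - \sqrt{-3 - 74} \left(4 - \left(-3 - 74\right)\right) = 89760 - \sqrt{-77} \left(4 - -77\right) = 89760 - i \sqrt{77} \left(4 + 77\right) = 89760 - i \sqrt{77} \cdot 81 = 89760 - 81 i \sqrt{77}$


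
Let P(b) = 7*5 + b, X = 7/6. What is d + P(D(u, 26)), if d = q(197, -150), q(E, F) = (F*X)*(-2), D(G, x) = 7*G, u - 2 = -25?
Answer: 224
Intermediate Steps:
X = 7/6 (X = 7*(⅙) = 7/6 ≈ 1.1667)
u = -23 (u = 2 - 25 = -23)
q(E, F) = -7*F/3 (q(E, F) = (F*(7/6))*(-2) = (7*F/6)*(-2) = -7*F/3)
P(b) = 35 + b
d = 350 (d = -7/3*(-150) = 350)
d + P(D(u, 26)) = 350 + (35 + 7*(-23)) = 350 + (35 - 161) = 350 - 126 = 224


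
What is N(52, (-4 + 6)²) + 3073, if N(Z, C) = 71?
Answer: 3144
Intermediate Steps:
N(52, (-4 + 6)²) + 3073 = 71 + 3073 = 3144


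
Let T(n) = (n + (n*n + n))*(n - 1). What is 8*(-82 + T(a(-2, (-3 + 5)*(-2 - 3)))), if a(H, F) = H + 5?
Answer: -416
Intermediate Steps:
a(H, F) = 5 + H
T(n) = (-1 + n)*(n² + 2*n) (T(n) = (n + (n² + n))*(-1 + n) = (n + (n + n²))*(-1 + n) = (n² + 2*n)*(-1 + n) = (-1 + n)*(n² + 2*n))
8*(-82 + T(a(-2, (-3 + 5)*(-2 - 3)))) = 8*(-82 + (5 - 2)*(-2 + (5 - 2) + (5 - 2)²)) = 8*(-82 + 3*(-2 + 3 + 3²)) = 8*(-82 + 3*(-2 + 3 + 9)) = 8*(-82 + 3*10) = 8*(-82 + 30) = 8*(-52) = -416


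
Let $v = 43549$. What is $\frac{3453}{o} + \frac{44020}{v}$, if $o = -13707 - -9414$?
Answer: $\frac{12867721}{62318619} \approx 0.20648$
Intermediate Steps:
$o = -4293$ ($o = -13707 + 9414 = -4293$)
$\frac{3453}{o} + \frac{44020}{v} = \frac{3453}{-4293} + \frac{44020}{43549} = 3453 \left(- \frac{1}{4293}\right) + 44020 \cdot \frac{1}{43549} = - \frac{1151}{1431} + \frac{44020}{43549} = \frac{12867721}{62318619}$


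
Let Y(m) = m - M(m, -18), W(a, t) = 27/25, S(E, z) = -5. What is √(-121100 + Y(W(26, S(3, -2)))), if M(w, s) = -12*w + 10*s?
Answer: I*√3022649/5 ≈ 347.72*I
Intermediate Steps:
W(a, t) = 27/25 (W(a, t) = 27*(1/25) = 27/25)
Y(m) = 180 + 13*m (Y(m) = m - (-12*m + 10*(-18)) = m - (-12*m - 180) = m - (-180 - 12*m) = m + (180 + 12*m) = 180 + 13*m)
√(-121100 + Y(W(26, S(3, -2)))) = √(-121100 + (180 + 13*(27/25))) = √(-121100 + (180 + 351/25)) = √(-121100 + 4851/25) = √(-3022649/25) = I*√3022649/5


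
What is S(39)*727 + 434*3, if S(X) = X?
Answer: 29655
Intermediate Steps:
S(39)*727 + 434*3 = 39*727 + 434*3 = 28353 + 1302 = 29655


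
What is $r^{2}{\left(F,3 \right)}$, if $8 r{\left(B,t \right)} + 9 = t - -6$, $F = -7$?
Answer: $0$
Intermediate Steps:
$r{\left(B,t \right)} = - \frac{3}{8} + \frac{t}{8}$ ($r{\left(B,t \right)} = - \frac{9}{8} + \frac{t - -6}{8} = - \frac{9}{8} + \frac{t + 6}{8} = - \frac{9}{8} + \frac{6 + t}{8} = - \frac{9}{8} + \left(\frac{3}{4} + \frac{t}{8}\right) = - \frac{3}{8} + \frac{t}{8}$)
$r^{2}{\left(F,3 \right)} = \left(- \frac{3}{8} + \frac{1}{8} \cdot 3\right)^{2} = \left(- \frac{3}{8} + \frac{3}{8}\right)^{2} = 0^{2} = 0$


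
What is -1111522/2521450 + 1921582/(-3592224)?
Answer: -2209502234707/2264403301200 ≈ -0.97575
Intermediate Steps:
-1111522/2521450 + 1921582/(-3592224) = -1111522*1/2521450 + 1921582*(-1/3592224) = -555761/1260725 - 960791/1796112 = -2209502234707/2264403301200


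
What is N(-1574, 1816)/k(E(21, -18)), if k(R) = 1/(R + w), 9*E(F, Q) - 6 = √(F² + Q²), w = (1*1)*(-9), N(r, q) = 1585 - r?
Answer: -26325 + 1053*√85 ≈ -16617.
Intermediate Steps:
w = -9 (w = 1*(-9) = -9)
E(F, Q) = ⅔ + √(F² + Q²)/9
k(R) = 1/(-9 + R) (k(R) = 1/(R - 9) = 1/(-9 + R))
N(-1574, 1816)/k(E(21, -18)) = (1585 - 1*(-1574))/(1/(-9 + (⅔ + √(21² + (-18)²)/9))) = (1585 + 1574)/(1/(-9 + (⅔ + √(441 + 324)/9))) = 3159/(1/(-9 + (⅔ + √765/9))) = 3159/(1/(-9 + (⅔ + (3*√85)/9))) = 3159/(1/(-9 + (⅔ + √85/3))) = 3159/(1/(-25/3 + √85/3)) = 3159*(-25/3 + √85/3) = -26325 + 1053*√85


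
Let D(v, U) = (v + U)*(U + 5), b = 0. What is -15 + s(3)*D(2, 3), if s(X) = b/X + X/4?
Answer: 15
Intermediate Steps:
D(v, U) = (5 + U)*(U + v) (D(v, U) = (U + v)*(5 + U) = (5 + U)*(U + v))
s(X) = X/4 (s(X) = 0/X + X/4 = 0 + X*(1/4) = 0 + X/4 = X/4)
-15 + s(3)*D(2, 3) = -15 + ((1/4)*3)*(3**2 + 5*3 + 5*2 + 3*2) = -15 + 3*(9 + 15 + 10 + 6)/4 = -15 + (3/4)*40 = -15 + 30 = 15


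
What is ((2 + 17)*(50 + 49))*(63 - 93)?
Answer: -56430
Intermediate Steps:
((2 + 17)*(50 + 49))*(63 - 93) = (19*99)*(-30) = 1881*(-30) = -56430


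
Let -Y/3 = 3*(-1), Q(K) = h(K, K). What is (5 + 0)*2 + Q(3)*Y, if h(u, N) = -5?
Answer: -35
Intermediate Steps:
Q(K) = -5
Y = 9 (Y = -9*(-1) = -3*(-3) = 9)
(5 + 0)*2 + Q(3)*Y = (5 + 0)*2 - 5*9 = 5*2 - 45 = 10 - 45 = -35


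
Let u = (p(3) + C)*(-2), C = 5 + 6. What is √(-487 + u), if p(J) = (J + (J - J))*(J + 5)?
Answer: I*√557 ≈ 23.601*I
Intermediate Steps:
p(J) = J*(5 + J) (p(J) = (J + 0)*(5 + J) = J*(5 + J))
C = 11
u = -70 (u = (3*(5 + 3) + 11)*(-2) = (3*8 + 11)*(-2) = (24 + 11)*(-2) = 35*(-2) = -70)
√(-487 + u) = √(-487 - 70) = √(-557) = I*√557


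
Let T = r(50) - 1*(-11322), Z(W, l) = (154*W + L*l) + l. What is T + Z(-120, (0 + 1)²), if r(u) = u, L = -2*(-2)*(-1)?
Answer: -7111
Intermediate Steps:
L = -4 (L = 4*(-1) = -4)
Z(W, l) = -3*l + 154*W (Z(W, l) = (154*W - 4*l) + l = (-4*l + 154*W) + l = -3*l + 154*W)
T = 11372 (T = 50 - 1*(-11322) = 50 + 11322 = 11372)
T + Z(-120, (0 + 1)²) = 11372 + (-3*(0 + 1)² + 154*(-120)) = 11372 + (-3*1² - 18480) = 11372 + (-3*1 - 18480) = 11372 + (-3 - 18480) = 11372 - 18483 = -7111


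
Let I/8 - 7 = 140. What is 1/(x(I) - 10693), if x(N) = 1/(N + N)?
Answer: -2352/25149935 ≈ -9.3519e-5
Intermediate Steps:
I = 1176 (I = 56 + 8*140 = 56 + 1120 = 1176)
x(N) = 1/(2*N)
1/(x(I) - 10693) = 1/((1/2)/1176 - 10693) = 1/((1/2)*(1/1176) - 10693) = 1/(1/2352 - 10693) = 1/(-25149935/2352) = -2352/25149935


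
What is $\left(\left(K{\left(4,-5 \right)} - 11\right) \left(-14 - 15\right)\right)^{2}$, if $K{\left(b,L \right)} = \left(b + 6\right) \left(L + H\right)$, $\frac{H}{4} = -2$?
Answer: $16719921$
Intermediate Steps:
$H = -8$ ($H = 4 \left(-2\right) = -8$)
$K{\left(b,L \right)} = \left(-8 + L\right) \left(6 + b\right)$ ($K{\left(b,L \right)} = \left(b + 6\right) \left(L - 8\right) = \left(6 + b\right) \left(-8 + L\right) = \left(-8 + L\right) \left(6 + b\right)$)
$\left(\left(K{\left(4,-5 \right)} - 11\right) \left(-14 - 15\right)\right)^{2} = \left(\left(\left(-48 - 32 + 6 \left(-5\right) - 20\right) - 11\right) \left(-14 - 15\right)\right)^{2} = \left(\left(\left(-48 - 32 - 30 - 20\right) - 11\right) \left(-14 - 15\right)\right)^{2} = \left(\left(-130 - 11\right) \left(-29\right)\right)^{2} = \left(\left(-141\right) \left(-29\right)\right)^{2} = 4089^{2} = 16719921$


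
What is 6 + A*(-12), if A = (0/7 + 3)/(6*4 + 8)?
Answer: 39/8 ≈ 4.8750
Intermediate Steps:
A = 3/32 (A = (0*(1/7) + 3)/(24 + 8) = (0 + 3)/32 = 3*(1/32) = 3/32 ≈ 0.093750)
6 + A*(-12) = 6 + (3/32)*(-12) = 6 - 9/8 = 39/8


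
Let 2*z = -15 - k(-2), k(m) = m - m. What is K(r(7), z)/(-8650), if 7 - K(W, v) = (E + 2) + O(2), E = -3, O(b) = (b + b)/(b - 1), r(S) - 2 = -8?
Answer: -2/4325 ≈ -0.00046243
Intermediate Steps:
r(S) = -6 (r(S) = 2 - 8 = -6)
O(b) = 2*b/(-1 + b) (O(b) = (2*b)/(-1 + b) = 2*b/(-1 + b))
k(m) = 0
z = -15/2 (z = (-15 - 1*0)/2 = (-15 + 0)/2 = (½)*(-15) = -15/2 ≈ -7.5000)
K(W, v) = 4 (K(W, v) = 7 - ((-3 + 2) + 2*2/(-1 + 2)) = 7 - (-1 + 2*2/1) = 7 - (-1 + 2*2*1) = 7 - (-1 + 4) = 7 - 1*3 = 7 - 3 = 4)
K(r(7), z)/(-8650) = 4/(-8650) = 4*(-1/8650) = -2/4325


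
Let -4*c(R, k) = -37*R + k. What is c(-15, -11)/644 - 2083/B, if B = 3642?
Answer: -459191/586362 ≈ -0.78312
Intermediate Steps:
c(R, k) = -k/4 + 37*R/4 (c(R, k) = -(-37*R + k)/4 = -(k - 37*R)/4 = -k/4 + 37*R/4)
c(-15, -11)/644 - 2083/B = (-¼*(-11) + (37/4)*(-15))/644 - 2083/3642 = (11/4 - 555/4)*(1/644) - 2083*1/3642 = -136*1/644 - 2083/3642 = -34/161 - 2083/3642 = -459191/586362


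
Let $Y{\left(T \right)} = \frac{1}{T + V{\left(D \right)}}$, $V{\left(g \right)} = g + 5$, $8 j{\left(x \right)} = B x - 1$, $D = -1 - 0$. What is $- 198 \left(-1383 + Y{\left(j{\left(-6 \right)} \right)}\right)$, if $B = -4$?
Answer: $\frac{1369026}{5} \approx 2.7381 \cdot 10^{5}$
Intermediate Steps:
$D = -1$ ($D = -1 + 0 = -1$)
$j{\left(x \right)} = - \frac{1}{8} - \frac{x}{2}$ ($j{\left(x \right)} = \frac{- 4 x - 1}{8} = \frac{-1 - 4 x}{8} = - \frac{1}{8} - \frac{x}{2}$)
$V{\left(g \right)} = 5 + g$
$Y{\left(T \right)} = \frac{1}{4 + T}$ ($Y{\left(T \right)} = \frac{1}{T + \left(5 - 1\right)} = \frac{1}{T + 4} = \frac{1}{4 + T}$)
$- 198 \left(-1383 + Y{\left(j{\left(-6 \right)} \right)}\right) = - 198 \left(-1383 + \frac{1}{4 - - \frac{23}{8}}\right) = - 198 \left(-1383 + \frac{1}{4 + \left(- \frac{1}{8} + 3\right)}\right) = - 198 \left(-1383 + \frac{1}{4 + \frac{23}{8}}\right) = - 198 \left(-1383 + \frac{1}{\frac{55}{8}}\right) = - 198 \left(-1383 + \frac{8}{55}\right) = \left(-198\right) \left(- \frac{76057}{55}\right) = \frac{1369026}{5}$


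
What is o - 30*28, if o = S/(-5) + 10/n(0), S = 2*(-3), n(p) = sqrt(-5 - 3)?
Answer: -4194/5 - 5*I*sqrt(2)/2 ≈ -838.8 - 3.5355*I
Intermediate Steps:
n(p) = 2*I*sqrt(2) (n(p) = sqrt(-8) = 2*I*sqrt(2))
S = -6
o = 6/5 - 5*I*sqrt(2)/2 (o = -6/(-5) + 10/((2*I*sqrt(2))) = -6*(-1/5) + 10*(-I*sqrt(2)/4) = 6/5 - 5*I*sqrt(2)/2 ≈ 1.2 - 3.5355*I)
o - 30*28 = (6/5 - 5*I*sqrt(2)/2) - 30*28 = (6/5 - 5*I*sqrt(2)/2) - 840 = -4194/5 - 5*I*sqrt(2)/2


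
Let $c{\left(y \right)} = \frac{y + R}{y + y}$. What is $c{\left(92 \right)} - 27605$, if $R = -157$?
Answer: $- \frac{5079385}{184} \approx -27605.0$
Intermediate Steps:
$c{\left(y \right)} = \frac{-157 + y}{2 y}$ ($c{\left(y \right)} = \frac{y - 157}{y + y} = \frac{-157 + y}{2 y}$)
$c{\left(92 \right)} - 27605 = \frac{-157 + 92}{2 \cdot 92} - 27605 = \frac{1}{2} \cdot \frac{1}{92} \left(-65\right) - 27605 = - \frac{65}{184} - 27605 = - \frac{5079385}{184}$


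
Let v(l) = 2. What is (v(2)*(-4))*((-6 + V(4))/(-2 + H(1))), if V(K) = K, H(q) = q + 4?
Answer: 16/3 ≈ 5.3333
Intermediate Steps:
H(q) = 4 + q
(v(2)*(-4))*((-6 + V(4))/(-2 + H(1))) = (2*(-4))*((-6 + 4)/(-2 + (4 + 1))) = -(-16)/(-2 + 5) = -(-16)/3 = -8*(-⅔) = 16/3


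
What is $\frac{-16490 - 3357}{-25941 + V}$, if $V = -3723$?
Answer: $\frac{19847}{29664} \approx 0.66906$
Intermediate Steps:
$\frac{-16490 - 3357}{-25941 + V} = \frac{-16490 - 3357}{-25941 - 3723} = - \frac{19847}{-29664} = \left(-19847\right) \left(- \frac{1}{29664}\right) = \frac{19847}{29664}$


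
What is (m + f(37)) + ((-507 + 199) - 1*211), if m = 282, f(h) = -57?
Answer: -294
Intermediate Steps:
(m + f(37)) + ((-507 + 199) - 1*211) = (282 - 57) + ((-507 + 199) - 1*211) = 225 + (-308 - 211) = 225 - 519 = -294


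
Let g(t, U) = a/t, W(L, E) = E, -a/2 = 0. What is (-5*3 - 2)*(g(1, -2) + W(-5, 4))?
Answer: -68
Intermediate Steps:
a = 0 (a = -2*0 = 0)
g(t, U) = 0 (g(t, U) = 0/t = 0)
(-5*3 - 2)*(g(1, -2) + W(-5, 4)) = (-5*3 - 2)*(0 + 4) = (-15 - 2)*4 = -17*4 = -68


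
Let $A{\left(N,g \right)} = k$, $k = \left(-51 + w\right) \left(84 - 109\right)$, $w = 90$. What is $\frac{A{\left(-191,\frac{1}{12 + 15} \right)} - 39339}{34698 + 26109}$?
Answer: $- \frac{13438}{20269} \approx -0.66298$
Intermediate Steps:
$k = -975$ ($k = \left(-51 + 90\right) \left(84 - 109\right) = 39 \left(-25\right) = -975$)
$A{\left(N,g \right)} = -975$
$\frac{A{\left(-191,\frac{1}{12 + 15} \right)} - 39339}{34698 + 26109} = \frac{-975 - 39339}{34698 + 26109} = - \frac{40314}{60807} = \left(-40314\right) \frac{1}{60807} = - \frac{13438}{20269}$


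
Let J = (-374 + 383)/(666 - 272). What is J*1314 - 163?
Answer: -26198/197 ≈ -132.98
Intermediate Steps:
J = 9/394 ≈ 0.022843
J*1314 - 163 = (9/394)*1314 - 163 = 5913/197 - 163 = -26198/197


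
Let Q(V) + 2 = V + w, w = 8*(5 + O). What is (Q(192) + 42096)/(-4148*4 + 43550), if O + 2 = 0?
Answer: 21155/13479 ≈ 1.5695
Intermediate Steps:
O = -2 (O = -2 + 0 = -2)
w = 24 (w = 8*(5 - 2) = 8*3 = 24)
Q(V) = 22 + V (Q(V) = -2 + (V + 24) = -2 + (24 + V) = 22 + V)
(Q(192) + 42096)/(-4148*4 + 43550) = ((22 + 192) + 42096)/(-4148*4 + 43550) = (214 + 42096)/(-16592 + 43550) = 42310/26958 = 42310*(1/26958) = 21155/13479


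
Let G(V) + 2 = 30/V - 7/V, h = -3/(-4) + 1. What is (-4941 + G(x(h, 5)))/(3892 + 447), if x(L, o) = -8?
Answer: -39567/34712 ≈ -1.1399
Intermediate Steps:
h = 7/4 (h = -3*(-¼) + 1 = ¾ + 1 = 7/4 ≈ 1.7500)
G(V) = -2 + 23/V (G(V) = -2 + (30/V - 7/V) = -2 + 23/V)
(-4941 + G(x(h, 5)))/(3892 + 447) = (-4941 + (-2 + 23/(-8)))/(3892 + 447) = (-4941 + (-2 + 23*(-⅛)))/4339 = (-4941 + (-2 - 23/8))*(1/4339) = (-4941 - 39/8)*(1/4339) = -39567/8*1/4339 = -39567/34712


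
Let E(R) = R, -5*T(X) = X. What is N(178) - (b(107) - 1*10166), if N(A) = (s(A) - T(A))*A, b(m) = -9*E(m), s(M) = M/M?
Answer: 88219/5 ≈ 17644.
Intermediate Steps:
T(X) = -X/5
s(M) = 1
b(m) = -9*m
N(A) = A*(1 + A/5) (N(A) = (1 - (-1)*A/5)*A = (1 + A/5)*A = A*(1 + A/5))
N(178) - (b(107) - 1*10166) = (1/5)*178*(5 + 178) - (-9*107 - 1*10166) = (1/5)*178*183 - (-963 - 10166) = 32574/5 - 1*(-11129) = 32574/5 + 11129 = 88219/5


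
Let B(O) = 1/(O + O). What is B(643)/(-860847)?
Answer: -1/1107049242 ≈ -9.0330e-10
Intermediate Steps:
B(O) = 1/(2*O)
B(643)/(-860847) = ((½)/643)/(-860847) = ((½)*(1/643))*(-1/860847) = (1/1286)*(-1/860847) = -1/1107049242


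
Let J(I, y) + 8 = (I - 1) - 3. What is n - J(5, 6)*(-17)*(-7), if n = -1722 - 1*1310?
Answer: -2199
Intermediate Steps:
J(I, y) = -12 + I (J(I, y) = -8 + ((I - 1) - 3) = -8 + ((-1 + I) - 3) = -8 + (-4 + I) = -12 + I)
n = -3032 (n = -1722 - 1310 = -3032)
n - J(5, 6)*(-17)*(-7) = -3032 - (-12 + 5)*(-17)*(-7) = -3032 - (-7*(-17))*(-7) = -3032 - 119*(-7) = -3032 - 1*(-833) = -3032 + 833 = -2199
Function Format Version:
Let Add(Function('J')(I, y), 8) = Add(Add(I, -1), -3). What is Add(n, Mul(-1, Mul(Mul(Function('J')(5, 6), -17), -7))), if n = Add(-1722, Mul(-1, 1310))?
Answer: -2199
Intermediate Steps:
Function('J')(I, y) = Add(-12, I) (Function('J')(I, y) = Add(-8, Add(Add(I, -1), -3)) = Add(-8, Add(Add(-1, I), -3)) = Add(-8, Add(-4, I)) = Add(-12, I))
n = -3032 (n = Add(-1722, -1310) = -3032)
Add(n, Mul(-1, Mul(Mul(Function('J')(5, 6), -17), -7))) = Add(-3032, Mul(-1, Mul(Mul(Add(-12, 5), -17), -7))) = Add(-3032, Mul(-1, Mul(Mul(-7, -17), -7))) = Add(-3032, Mul(-1, Mul(119, -7))) = Add(-3032, Mul(-1, -833)) = Add(-3032, 833) = -2199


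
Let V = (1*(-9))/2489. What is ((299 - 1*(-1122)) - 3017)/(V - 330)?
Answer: 1324148/273793 ≈ 4.8363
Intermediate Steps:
V = -9/2489 (V = -9*1/2489 = -9/2489 ≈ -0.0036159)
((299 - 1*(-1122)) - 3017)/(V - 330) = ((299 - 1*(-1122)) - 3017)/(-9/2489 - 330) = ((299 + 1122) - 3017)/(-821379/2489) = (1421 - 3017)*(-2489/821379) = -1596*(-2489/821379) = 1324148/273793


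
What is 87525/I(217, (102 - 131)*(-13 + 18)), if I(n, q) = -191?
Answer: -87525/191 ≈ -458.25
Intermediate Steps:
87525/I(217, (102 - 131)*(-13 + 18)) = 87525/(-191) = 87525*(-1/191) = -87525/191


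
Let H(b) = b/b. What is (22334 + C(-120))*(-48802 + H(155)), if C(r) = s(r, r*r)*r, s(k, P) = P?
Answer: 83238206466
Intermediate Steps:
C(r) = r**3 (C(r) = (r*r)*r = r**2*r = r**3)
H(b) = 1
(22334 + C(-120))*(-48802 + H(155)) = (22334 + (-120)**3)*(-48802 + 1) = (22334 - 1728000)*(-48801) = -1705666*(-48801) = 83238206466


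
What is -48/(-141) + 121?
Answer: 5703/47 ≈ 121.34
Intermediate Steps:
-48/(-141) + 121 = -48*(-1/141) + 121 = 16/47 + 121 = 5703/47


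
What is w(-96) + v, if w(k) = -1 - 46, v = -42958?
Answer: -43005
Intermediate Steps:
w(k) = -47
w(-96) + v = -47 - 42958 = -43005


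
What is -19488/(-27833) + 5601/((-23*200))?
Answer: -66247833/128031800 ≈ -0.51743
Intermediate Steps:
-19488/(-27833) + 5601/((-23*200)) = -19488*(-1/27833) + 5601/(-4600) = 19488/27833 + 5601*(-1/4600) = 19488/27833 - 5601/4600 = -66247833/128031800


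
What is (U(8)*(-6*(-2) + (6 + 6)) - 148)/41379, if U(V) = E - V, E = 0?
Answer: -340/41379 ≈ -0.0082167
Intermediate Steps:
U(V) = -V (U(V) = 0 - V = -V)
(U(8)*(-6*(-2) + (6 + 6)) - 148)/41379 = ((-1*8)*(-6*(-2) + (6 + 6)) - 148)/41379 = (-8*(12 + 12) - 148)*(1/41379) = (-8*24 - 148)*(1/41379) = (-192 - 148)*(1/41379) = -340*1/41379 = -340/41379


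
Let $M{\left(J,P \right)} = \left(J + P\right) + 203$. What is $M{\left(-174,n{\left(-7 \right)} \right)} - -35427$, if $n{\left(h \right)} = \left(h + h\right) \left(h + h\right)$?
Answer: $35652$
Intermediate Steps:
$n{\left(h \right)} = 4 h^{2}$ ($n{\left(h \right)} = 2 h 2 h = 4 h^{2}$)
$M{\left(J,P \right)} = 203 + J + P$
$M{\left(-174,n{\left(-7 \right)} \right)} - -35427 = \left(203 - 174 + 4 \left(-7\right)^{2}\right) - -35427 = \left(203 - 174 + 4 \cdot 49\right) + 35427 = \left(203 - 174 + 196\right) + 35427 = 225 + 35427 = 35652$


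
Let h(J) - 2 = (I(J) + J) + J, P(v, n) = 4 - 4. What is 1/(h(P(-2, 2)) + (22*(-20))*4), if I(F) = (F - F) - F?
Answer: -1/1758 ≈ -0.00056883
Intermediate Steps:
P(v, n) = 0
I(F) = -F (I(F) = 0 - F = -F)
h(J) = 2 + J (h(J) = 2 + ((-J + J) + J) = 2 + (0 + J) = 2 + J)
1/(h(P(-2, 2)) + (22*(-20))*4) = 1/((2 + 0) + (22*(-20))*4) = 1/(2 - 440*4) = 1/(2 - 1760) = 1/(-1758) = -1/1758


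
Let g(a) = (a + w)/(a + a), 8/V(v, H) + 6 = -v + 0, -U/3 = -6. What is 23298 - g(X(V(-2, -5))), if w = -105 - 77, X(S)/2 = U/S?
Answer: 209632/9 ≈ 23292.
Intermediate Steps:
U = 18 (U = -3*(-6) = 18)
V(v, H) = 8/(-6 - v) (V(v, H) = 8/(-6 + (-v + 0)) = 8/(-6 - v))
X(S) = 36/S (X(S) = 2*(18/S) = 36/S)
w = -182
g(a) = (-182 + a)/(2*a) (g(a) = (a - 182)/(a + a) = (-182 + a)/((2*a)) = (-182 + a)*(1/(2*a)) = (-182 + a)/(2*a))
23298 - g(X(V(-2, -5))) = 23298 - (-182 + 36/((-8/(6 - 2))))/(2*(36/((-8/(6 - 2))))) = 23298 - (-182 + 36/((-8/4)))/(2*(36/((-8/4)))) = 23298 - (-182 + 36/((-8*¼)))/(2*(36/((-8*¼)))) = 23298 - (-182 + 36/(-2))/(2*(36/(-2))) = 23298 - (-182 + 36*(-½))/(2*(36*(-½))) = 23298 - (-182 - 18)/(2*(-18)) = 23298 - (-1)*(-200)/(2*18) = 23298 - 1*50/9 = 23298 - 50/9 = 209632/9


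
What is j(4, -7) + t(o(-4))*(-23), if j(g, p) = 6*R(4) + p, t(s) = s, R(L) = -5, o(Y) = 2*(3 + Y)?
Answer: 9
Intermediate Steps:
o(Y) = 6 + 2*Y
j(g, p) = -30 + p (j(g, p) = 6*(-5) + p = -30 + p)
j(4, -7) + t(o(-4))*(-23) = (-30 - 7) + (6 + 2*(-4))*(-23) = -37 + (6 - 8)*(-23) = -37 - 2*(-23) = -37 + 46 = 9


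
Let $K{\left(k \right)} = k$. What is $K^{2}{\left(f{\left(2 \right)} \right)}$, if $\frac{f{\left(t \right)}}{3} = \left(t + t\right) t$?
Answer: $576$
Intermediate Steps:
$f{\left(t \right)} = 6 t^{2}$ ($f{\left(t \right)} = 3 \left(t + t\right) t = 3 \cdot 2 t t = 3 \cdot 2 t^{2} = 6 t^{2}$)
$K^{2}{\left(f{\left(2 \right)} \right)} = \left(6 \cdot 2^{2}\right)^{2} = \left(6 \cdot 4\right)^{2} = 24^{2} = 576$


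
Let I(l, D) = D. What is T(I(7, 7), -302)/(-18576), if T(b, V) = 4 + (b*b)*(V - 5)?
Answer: 557/688 ≈ 0.80959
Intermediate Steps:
T(b, V) = 4 + b**2*(-5 + V)
T(I(7, 7), -302)/(-18576) = (4 - 5*7**2 - 302*7**2)/(-18576) = (4 - 5*49 - 302*49)*(-1/18576) = (4 - 245 - 14798)*(-1/18576) = -15039*(-1/18576) = 557/688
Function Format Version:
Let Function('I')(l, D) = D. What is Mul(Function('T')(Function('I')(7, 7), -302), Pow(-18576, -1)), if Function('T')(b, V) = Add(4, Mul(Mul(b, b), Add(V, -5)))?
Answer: Rational(557, 688) ≈ 0.80959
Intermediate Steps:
Function('T')(b, V) = Add(4, Mul(Pow(b, 2), Add(-5, V)))
Mul(Function('T')(Function('I')(7, 7), -302), Pow(-18576, -1)) = Mul(Add(4, Mul(-5, Pow(7, 2)), Mul(-302, Pow(7, 2))), Pow(-18576, -1)) = Mul(Add(4, Mul(-5, 49), Mul(-302, 49)), Rational(-1, 18576)) = Mul(Add(4, -245, -14798), Rational(-1, 18576)) = Mul(-15039, Rational(-1, 18576)) = Rational(557, 688)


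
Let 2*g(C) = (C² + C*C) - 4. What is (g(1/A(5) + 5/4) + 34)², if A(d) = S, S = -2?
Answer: 271441/256 ≈ 1060.3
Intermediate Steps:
A(d) = -2
g(C) = -2 + C² (g(C) = ((C² + C*C) - 4)/2 = ((C² + C²) - 4)/2 = (2*C² - 4)/2 = (-4 + 2*C²)/2 = -2 + C²)
(g(1/A(5) + 5/4) + 34)² = ((-2 + (1/(-2) + 5/4)²) + 34)² = ((-2 + (1*(-½) + 5*(¼))²) + 34)² = ((-2 + (-½ + 5/4)²) + 34)² = ((-2 + (¾)²) + 34)² = ((-2 + 9/16) + 34)² = (-23/16 + 34)² = (521/16)² = 271441/256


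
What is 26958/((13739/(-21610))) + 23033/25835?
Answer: -15050182636913/354947065 ≈ -42401.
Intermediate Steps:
26958/((13739/(-21610))) + 23033/25835 = 26958/((13739*(-1/21610))) + 23033*(1/25835) = 26958/(-13739/21610) + 23033/25835 = 26958*(-21610/13739) + 23033/25835 = -582562380/13739 + 23033/25835 = -15050182636913/354947065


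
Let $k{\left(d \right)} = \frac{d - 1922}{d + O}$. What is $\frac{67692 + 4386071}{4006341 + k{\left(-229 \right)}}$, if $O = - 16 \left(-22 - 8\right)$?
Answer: $\frac{1117894513}{1005589440} \approx 1.1117$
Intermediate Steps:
$O = 480$ ($O = \left(-16\right) \left(-30\right) = 480$)
$k{\left(d \right)} = \frac{-1922 + d}{480 + d}$ ($k{\left(d \right)} = \frac{d - 1922}{d + 480} = \frac{-1922 + d}{480 + d}$)
$\frac{67692 + 4386071}{4006341 + k{\left(-229 \right)}} = \frac{67692 + 4386071}{4006341 + \frac{-1922 - 229}{480 - 229}} = \frac{4453763}{4006341 + \frac{1}{251} \left(-2151\right)} = \frac{4453763}{4006341 - \frac{2151}{251}} = \frac{4453763}{\frac{1005589440}{251}} = 4453763 \cdot \frac{251}{1005589440} = \frac{1117894513}{1005589440}$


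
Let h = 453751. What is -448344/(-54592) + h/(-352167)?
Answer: 16640098357/2403187608 ≈ 6.9242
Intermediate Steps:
-448344/(-54592) + h/(-352167) = -448344/(-54592) + 453751/(-352167) = -448344*(-1/54592) + 453751*(-1/352167) = 56043/6824 - 453751/352167 = 16640098357/2403187608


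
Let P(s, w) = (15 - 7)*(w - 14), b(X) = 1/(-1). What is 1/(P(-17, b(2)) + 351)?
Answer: 1/231 ≈ 0.0043290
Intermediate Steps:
b(X) = -1
P(s, w) = -112 + 8*w (P(s, w) = 8*(-14 + w) = -112 + 8*w)
1/(P(-17, b(2)) + 351) = 1/((-112 + 8*(-1)) + 351) = 1/((-112 - 8) + 351) = 1/(-120 + 351) = 1/231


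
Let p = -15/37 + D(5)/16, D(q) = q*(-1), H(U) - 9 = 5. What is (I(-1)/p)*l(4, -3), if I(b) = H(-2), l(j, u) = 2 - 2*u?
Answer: -66304/425 ≈ -156.01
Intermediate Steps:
H(U) = 14 (H(U) = 9 + 5 = 14)
D(q) = -q
I(b) = 14
p = -425/592 (p = -15/37 - 1*5/16 = -15*1/37 - 5*1/16 = -15/37 - 5/16 = -425/592 ≈ -0.71791)
(I(-1)/p)*l(4, -3) = (14/(-425/592))*(2 - 2*(-3)) = (14*(-592/425))*(2 + 6) = -8288/425*8 = -66304/425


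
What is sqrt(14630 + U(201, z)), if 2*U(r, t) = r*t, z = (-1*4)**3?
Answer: sqrt(8198) ≈ 90.543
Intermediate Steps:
z = -64 (z = (-4)**3 = -64)
U(r, t) = r*t/2 (U(r, t) = (r*t)/2 = r*t/2)
sqrt(14630 + U(201, z)) = sqrt(14630 + (1/2)*201*(-64)) = sqrt(14630 - 6432) = sqrt(8198)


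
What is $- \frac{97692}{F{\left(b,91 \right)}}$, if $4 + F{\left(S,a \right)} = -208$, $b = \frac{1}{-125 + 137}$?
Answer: $\frac{24423}{53} \approx 460.81$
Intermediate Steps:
$b = \frac{1}{12} \approx 0.083333$
$F{\left(S,a \right)} = -212$ ($F{\left(S,a \right)} = -4 - 208 = -212$)
$- \frac{97692}{F{\left(b,91 \right)}} = - \frac{97692}{-212} = \left(-97692\right) \left(- \frac{1}{212}\right) = \frac{24423}{53}$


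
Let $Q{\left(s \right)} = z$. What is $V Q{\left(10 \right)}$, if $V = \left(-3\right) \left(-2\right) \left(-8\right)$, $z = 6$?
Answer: $-288$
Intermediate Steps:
$Q{\left(s \right)} = 6$
$V = -48$ ($V = 6 \left(-8\right) = -48$)
$V Q{\left(10 \right)} = \left(-48\right) 6 = -288$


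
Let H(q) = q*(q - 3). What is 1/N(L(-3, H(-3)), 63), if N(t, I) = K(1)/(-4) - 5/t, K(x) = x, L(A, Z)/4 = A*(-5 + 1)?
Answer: -48/17 ≈ -2.8235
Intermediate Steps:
H(q) = q*(-3 + q)
L(A, Z) = -16*A (L(A, Z) = 4*(A*(-5 + 1)) = 4*(A*(-4)) = 4*(-4*A) = -16*A)
N(t, I) = -¼ - 5/t (N(t, I) = 1/(-4) - 5/t = 1*(-¼) - 5/t = -¼ - 5/t)
1/N(L(-3, H(-3)), 63) = 1/((-20 - (-16)*(-3))/(4*((-16*(-3))))) = 1/((¼)*(-20 - 1*48)/48) = 1/((¼)*(1/48)*(-20 - 48)) = 1/((¼)*(1/48)*(-68)) = 1/(-17/48) = -48/17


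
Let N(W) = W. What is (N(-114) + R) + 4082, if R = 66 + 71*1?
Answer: 4105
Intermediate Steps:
R = 137 (R = 66 + 71 = 137)
(N(-114) + R) + 4082 = (-114 + 137) + 4082 = 23 + 4082 = 4105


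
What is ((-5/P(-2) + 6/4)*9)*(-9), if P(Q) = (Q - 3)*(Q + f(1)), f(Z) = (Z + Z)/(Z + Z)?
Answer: -81/2 ≈ -40.500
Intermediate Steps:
f(Z) = 1 (f(Z) = (2*Z)/((2*Z)) = (2*Z)*(1/(2*Z)) = 1)
P(Q) = (1 + Q)*(-3 + Q) (P(Q) = (Q - 3)*(Q + 1) = (-3 + Q)*(1 + Q) = (1 + Q)*(-3 + Q))
((-5/P(-2) + 6/4)*9)*(-9) = ((-5/(-3 + (-2)**2 - 2*(-2)) + 6/4)*9)*(-9) = ((-5/(-3 + 4 + 4) + 6*(1/4))*9)*(-9) = ((-5/5 + 3/2)*9)*(-9) = ((-5*1/5 + 3/2)*9)*(-9) = ((-1 + 3/2)*9)*(-9) = ((1/2)*9)*(-9) = (9/2)*(-9) = -81/2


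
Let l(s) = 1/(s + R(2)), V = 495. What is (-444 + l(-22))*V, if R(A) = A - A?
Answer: -439605/2 ≈ -2.1980e+5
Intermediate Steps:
R(A) = 0
l(s) = 1/s (l(s) = 1/(s + 0) = 1/s)
(-444 + l(-22))*V = (-444 + 1/(-22))*495 = (-444 - 1/22)*495 = -9769/22*495 = -439605/2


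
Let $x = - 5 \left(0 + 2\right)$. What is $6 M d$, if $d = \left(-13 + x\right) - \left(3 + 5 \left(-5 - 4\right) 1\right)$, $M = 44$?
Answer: $5016$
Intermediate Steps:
$x = -10$ ($x = \left(-5\right) 2 = -10$)
$d = 19$ ($d = \left(-13 - 10\right) - \left(3 + 5 \left(-5 - 4\right) 1\right) = -23 - \left(3 + 5 \left(\left(-9\right) 1\right)\right) = -23 - -42 = -23 + \left(-3 + 45\right) = -23 + 42 = 19$)
$6 M d = 6 \cdot 44 \cdot 19 = 264 \cdot 19 = 5016$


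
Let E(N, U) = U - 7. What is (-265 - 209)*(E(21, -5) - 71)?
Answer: 39342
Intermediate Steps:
E(N, U) = -7 + U
(-265 - 209)*(E(21, -5) - 71) = (-265 - 209)*((-7 - 5) - 71) = -474*(-12 - 71) = -474*(-83) = 39342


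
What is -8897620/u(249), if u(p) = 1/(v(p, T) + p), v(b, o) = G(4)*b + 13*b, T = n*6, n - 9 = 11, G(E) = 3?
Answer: -37663625460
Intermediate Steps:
n = 20 (n = 9 + 11 = 20)
T = 120 (T = 20*6 = 120)
v(b, o) = 16*b (v(b, o) = 3*b + 13*b = 16*b)
u(p) = 1/(17*p) (u(p) = 1/(16*p + p) = 1/(17*p))
-8897620/u(249) = -8897620/((1/17)/249) = -8897620/((1/17)*(1/249)) = -8897620/1/4233 = -8897620*4233 = -37663625460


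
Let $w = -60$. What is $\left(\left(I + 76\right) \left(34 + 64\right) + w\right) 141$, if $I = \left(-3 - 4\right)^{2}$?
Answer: $1718790$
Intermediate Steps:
$I = 49$ ($I = \left(-7\right)^{2} = 49$)
$\left(\left(I + 76\right) \left(34 + 64\right) + w\right) 141 = \left(\left(49 + 76\right) \left(34 + 64\right) - 60\right) 141 = \left(125 \cdot 98 - 60\right) 141 = \left(12250 - 60\right) 141 = 12190 \cdot 141 = 1718790$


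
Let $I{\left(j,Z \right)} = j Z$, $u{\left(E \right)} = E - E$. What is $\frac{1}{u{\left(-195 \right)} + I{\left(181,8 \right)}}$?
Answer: $\frac{1}{1448} \approx 0.00069061$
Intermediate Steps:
$u{\left(E \right)} = 0$
$I{\left(j,Z \right)} = Z j$
$\frac{1}{u{\left(-195 \right)} + I{\left(181,8 \right)}} = \frac{1}{0 + 8 \cdot 181} = \frac{1}{0 + 1448} = \frac{1}{1448}$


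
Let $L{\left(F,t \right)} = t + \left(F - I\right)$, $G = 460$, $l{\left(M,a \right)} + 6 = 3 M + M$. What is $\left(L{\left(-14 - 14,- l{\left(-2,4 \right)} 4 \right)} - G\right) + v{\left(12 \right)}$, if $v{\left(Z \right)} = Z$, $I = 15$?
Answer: $-435$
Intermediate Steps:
$l{\left(M,a \right)} = -6 + 4 M$ ($l{\left(M,a \right)} = -6 + \left(3 M + M\right) = -6 + 4 M$)
$L{\left(F,t \right)} = -15 + F + t$ ($L{\left(F,t \right)} = t + \left(F - 15\right) = t + \left(-15 + F\right) = -15 + F + t$)
$\left(L{\left(-14 - 14,- l{\left(-2,4 \right)} 4 \right)} - G\right) + v{\left(12 \right)} = \left(\left(-15 - 28 + - (-6 + 4 \left(-2\right)) 4\right) - 460\right) + 12 = \left(\left(-15 - 28 + - (-6 - 8) 4\right) - 460\right) + 12 = \left(\left(-15 - 28 + \left(-1\right) \left(-14\right) 4\right) - 460\right) + 12 = \left(\left(-15 - 28 + 14 \cdot 4\right) - 460\right) + 12 = \left(\left(-15 - 28 + 56\right) - 460\right) + 12 = \left(13 - 460\right) + 12 = -447 + 12 = -435$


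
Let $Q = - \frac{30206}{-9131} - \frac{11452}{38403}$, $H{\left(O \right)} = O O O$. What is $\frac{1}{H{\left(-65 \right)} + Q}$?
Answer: $- \frac{350657793}{96298340969819} \approx -3.6414 \cdot 10^{-6}$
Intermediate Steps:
$H{\left(O \right)} = O^{3}$ ($H{\left(O \right)} = O^{2} O = O^{3}$)
$Q = \frac{1055432806}{350657793}$ ($Q = \left(-30206\right) \left(- \frac{1}{9131}\right) - \frac{11452}{38403} = \frac{30206}{9131} - \frac{11452}{38403} = \frac{1055432806}{350657793} \approx 3.0099$)
$\frac{1}{H{\left(-65 \right)} + Q} = \frac{1}{\left(-65\right)^{3} + \frac{1055432806}{350657793}} = \frac{1}{-274625 + \frac{1055432806}{350657793}} = \frac{1}{- \frac{96298340969819}{350657793}} = - \frac{350657793}{96298340969819}$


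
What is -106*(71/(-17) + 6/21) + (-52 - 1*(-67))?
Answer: 50863/119 ≈ 427.42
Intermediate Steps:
-106*(71/(-17) + 6/21) + (-52 - 1*(-67)) = -106*(71*(-1/17) + 6*(1/21)) + (-52 + 67) = -106*(-71/17 + 2/7) + 15 = -106*(-463/119) + 15 = 49078/119 + 15 = 50863/119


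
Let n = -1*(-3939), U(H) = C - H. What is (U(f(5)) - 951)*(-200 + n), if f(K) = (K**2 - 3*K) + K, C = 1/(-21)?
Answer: -75853093/21 ≈ -3.6121e+6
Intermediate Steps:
C = -1/21 ≈ -0.047619
f(K) = K**2 - 2*K
U(H) = -1/21 - H
n = 3939
(U(f(5)) - 951)*(-200 + n) = ((-1/21 - 5*(-2 + 5)) - 951)*(-200 + 3939) = ((-1/21 - 5*3) - 951)*3739 = ((-1/21 - 1*15) - 951)*3739 = ((-1/21 - 15) - 951)*3739 = (-316/21 - 951)*3739 = -20287/21*3739 = -75853093/21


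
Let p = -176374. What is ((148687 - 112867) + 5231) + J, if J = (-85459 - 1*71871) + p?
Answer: -292653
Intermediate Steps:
J = -333704 (J = (-85459 - 1*71871) - 176374 = (-85459 - 71871) - 176374 = -157330 - 176374 = -333704)
((148687 - 112867) + 5231) + J = ((148687 - 112867) + 5231) - 333704 = (35820 + 5231) - 333704 = 41051 - 333704 = -292653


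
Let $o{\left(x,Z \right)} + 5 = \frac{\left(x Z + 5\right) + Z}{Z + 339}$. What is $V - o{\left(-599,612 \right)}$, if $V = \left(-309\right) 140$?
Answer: $- \frac{40769534}{951} \approx -42870.0$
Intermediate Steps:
$V = -43260$
$o{\left(x,Z \right)} = -5 + \frac{5 + Z + Z x}{339 + Z}$ ($o{\left(x,Z \right)} = -5 + \frac{\left(x Z + 5\right) + Z}{Z + 339} = -5 + \frac{\left(Z x + 5\right) + Z}{339 + Z} = -5 + \frac{\left(5 + Z x\right) + Z}{339 + Z} = -5 + \frac{5 + Z + Z x}{339 + Z}$)
$V - o{\left(-599,612 \right)} = -43260 - \frac{-1690 - 2448 + 612 \left(-599\right)}{339 + 612} = -43260 - \frac{-1690 - 2448 - 366588}{951} = -43260 - \frac{1}{951} \left(-370726\right) = -43260 - - \frac{370726}{951} = -43260 + \frac{370726}{951} = - \frac{40769534}{951}$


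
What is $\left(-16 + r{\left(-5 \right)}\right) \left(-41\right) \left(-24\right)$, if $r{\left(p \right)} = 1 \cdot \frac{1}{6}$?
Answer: $-15580$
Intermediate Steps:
$r{\left(p \right)} = \frac{1}{6}$ ($r{\left(p \right)} = 1 \cdot \frac{1}{6} = \frac{1}{6}$)
$\left(-16 + r{\left(-5 \right)}\right) \left(-41\right) \left(-24\right) = \left(-16 + \frac{1}{6}\right) \left(-41\right) \left(-24\right) = \left(- \frac{95}{6}\right) \left(-41\right) \left(-24\right) = \frac{3895}{6} \left(-24\right) = -15580$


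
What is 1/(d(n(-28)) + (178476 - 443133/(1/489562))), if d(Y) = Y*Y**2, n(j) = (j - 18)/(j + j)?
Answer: -21952/4762286620762873 ≈ -4.6095e-12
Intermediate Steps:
n(j) = (-18 + j)/(2*j) (n(j) = (-18 + j)/((2*j)) = (-18 + j)*(1/(2*j)) = (-18 + j)/(2*j))
d(Y) = Y**3
1/(d(n(-28)) + (178476 - 443133/(1/489562))) = 1/(((1/2)*(-18 - 28)/(-28))**3 + (178476 - 443133/(1/489562))) = 1/(((1/2)*(-1/28)*(-46))**3 + (178476 - 443133/1/489562)) = 1/((23/28)**3 + (178476 - 443133*489562)) = 1/(12167/21952 + (178476 - 1*216941077746)) = 1/(12167/21952 + (178476 - 216941077746)) = 1/(12167/21952 - 216940899270) = 1/(-4762286620762873/21952) = -21952/4762286620762873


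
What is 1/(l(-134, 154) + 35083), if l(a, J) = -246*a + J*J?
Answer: 1/91763 ≈ 1.0898e-5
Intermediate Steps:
l(a, J) = J**2 - 246*a (l(a, J) = -246*a + J**2 = J**2 - 246*a)
1/(l(-134, 154) + 35083) = 1/((154**2 - 246*(-134)) + 35083) = 1/((23716 + 32964) + 35083) = 1/(56680 + 35083) = 1/91763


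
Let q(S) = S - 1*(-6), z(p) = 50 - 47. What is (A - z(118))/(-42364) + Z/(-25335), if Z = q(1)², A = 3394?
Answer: -87986821/1073291940 ≈ -0.081978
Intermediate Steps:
z(p) = 3
q(S) = 6 + S (q(S) = S + 6 = 6 + S)
Z = 49 (Z = (6 + 1)² = 7² = 49)
(A - z(118))/(-42364) + Z/(-25335) = (3394 - 1*3)/(-42364) + 49/(-25335) = (3394 - 3)*(-1/42364) + 49*(-1/25335) = 3391*(-1/42364) - 49/25335 = -3391/42364 - 49/25335 = -87986821/1073291940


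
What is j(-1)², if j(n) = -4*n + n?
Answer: 9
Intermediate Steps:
j(n) = -3*n
j(-1)² = (-3*(-1))² = 3² = 9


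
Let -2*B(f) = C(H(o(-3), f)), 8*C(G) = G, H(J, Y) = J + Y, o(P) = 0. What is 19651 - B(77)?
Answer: 314493/16 ≈ 19656.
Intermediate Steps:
C(G) = G/8
B(f) = -f/16 (B(f) = -(0 + f)/16 = -f/16)
19651 - B(77) = 19651 - (-1)*77/16 = 19651 - 1*(-77/16) = 19651 + 77/16 = 314493/16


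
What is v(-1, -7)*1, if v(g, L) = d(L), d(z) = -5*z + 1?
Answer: 36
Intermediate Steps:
d(z) = 1 - 5*z
v(g, L) = 1 - 5*L
v(-1, -7)*1 = (1 - 5*(-7))*1 = (1 + 35)*1 = 36*1 = 36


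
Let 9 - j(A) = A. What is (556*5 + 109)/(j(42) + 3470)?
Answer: 2889/3437 ≈ 0.84056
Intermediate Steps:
j(A) = 9 - A
(556*5 + 109)/(j(42) + 3470) = (556*5 + 109)/((9 - 1*42) + 3470) = (2780 + 109)/((9 - 42) + 3470) = 2889/(-33 + 3470) = 2889/3437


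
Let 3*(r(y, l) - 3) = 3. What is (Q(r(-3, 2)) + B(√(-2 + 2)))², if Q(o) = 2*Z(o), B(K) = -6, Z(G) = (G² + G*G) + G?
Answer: 4356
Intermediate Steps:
r(y, l) = 4 (r(y, l) = 3 + (⅓)*3 = 3 + 1 = 4)
Z(G) = G + 2*G² (Z(G) = (G² + G²) + G = 2*G² + G = G + 2*G²)
Q(o) = 2*o*(1 + 2*o) (Q(o) = 2*(o*(1 + 2*o)) = 2*o*(1 + 2*o))
(Q(r(-3, 2)) + B(√(-2 + 2)))² = (2*4*(1 + 2*4) - 6)² = (2*4*(1 + 8) - 6)² = (2*4*9 - 6)² = (72 - 6)² = 66² = 4356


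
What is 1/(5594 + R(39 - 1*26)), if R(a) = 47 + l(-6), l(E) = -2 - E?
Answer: 1/5645 ≈ 0.00017715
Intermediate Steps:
R(a) = 51 (R(a) = 47 + (-2 - 1*(-6)) = 47 + (-2 + 6) = 47 + 4 = 51)
1/(5594 + R(39 - 1*26)) = 1/(5594 + 51) = 1/5645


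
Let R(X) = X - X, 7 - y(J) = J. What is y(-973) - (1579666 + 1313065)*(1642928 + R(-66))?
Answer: -4752548755388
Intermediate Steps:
y(J) = 7 - J
R(X) = 0
y(-973) - (1579666 + 1313065)*(1642928 + R(-66)) = (7 - 1*(-973)) - (1579666 + 1313065)*(1642928 + 0) = (7 + 973) - 2892731*1642928 = 980 - 1*4752548756368 = 980 - 4752548756368 = -4752548755388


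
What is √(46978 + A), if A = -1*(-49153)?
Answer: √96131 ≈ 310.05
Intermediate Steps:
A = 49153
√(46978 + A) = √(46978 + 49153) = √96131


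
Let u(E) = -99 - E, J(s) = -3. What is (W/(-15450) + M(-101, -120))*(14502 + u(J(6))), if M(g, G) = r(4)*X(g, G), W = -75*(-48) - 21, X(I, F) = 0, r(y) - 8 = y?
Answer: -8593179/2575 ≈ -3337.2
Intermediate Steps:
r(y) = 8 + y
W = 3579 (W = 3600 - 21 = 3579)
M(g, G) = 0 (M(g, G) = (8 + 4)*0 = 12*0 = 0)
(W/(-15450) + M(-101, -120))*(14502 + u(J(6))) = (3579/(-15450) + 0)*(14502 + (-99 - 1*(-3))) = (3579*(-1/15450) + 0)*(14502 + (-99 + 3)) = (-1193/5150 + 0)*(14502 - 96) = -1193/5150*14406 = -8593179/2575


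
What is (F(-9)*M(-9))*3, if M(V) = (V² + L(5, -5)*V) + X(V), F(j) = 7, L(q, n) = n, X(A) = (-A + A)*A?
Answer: 2646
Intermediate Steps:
X(A) = 0 (X(A) = 0*A = 0)
M(V) = V² - 5*V (M(V) = (V² - 5*V) + 0 = V² - 5*V)
(F(-9)*M(-9))*3 = (7*(-9*(-5 - 9)))*3 = (7*(-9*(-14)))*3 = (7*126)*3 = 882*3 = 2646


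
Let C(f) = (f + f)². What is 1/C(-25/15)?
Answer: 9/100 ≈ 0.090000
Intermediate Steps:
C(f) = 4*f² (C(f) = (2*f)² = 4*f²)
1/C(-25/15) = 1/(4*(-25/15)²) = 1/(4*(-25*1/15)²) = 1/(4*(-5/3)²) = 1/(4*(25/9)) = 1/(100/9) = 9/100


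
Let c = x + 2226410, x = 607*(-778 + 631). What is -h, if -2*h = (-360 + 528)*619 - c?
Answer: -2033189/2 ≈ -1.0166e+6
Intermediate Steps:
x = -89229 (x = 607*(-147) = -89229)
c = 2137181 (c = -89229 + 2226410 = 2137181)
h = 2033189/2 (h = -((-360 + 528)*619 - 1*2137181)/2 = -(168*619 - 2137181)/2 = -(103992 - 2137181)/2 = -½*(-2033189) = 2033189/2 ≈ 1.0166e+6)
-h = -1*2033189/2 = -2033189/2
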